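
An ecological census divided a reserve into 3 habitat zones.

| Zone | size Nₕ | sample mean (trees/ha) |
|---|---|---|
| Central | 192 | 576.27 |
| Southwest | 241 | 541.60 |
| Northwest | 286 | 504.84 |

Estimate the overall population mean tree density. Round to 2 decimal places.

536.24

N = 719; weights Wₕ = Nₕ/N = (0.2670, 0.3352, 0.3978).
x̄_st = Σ Wₕ·x̄ₕ = 0.2670·576.27 + 0.3352·541.60 + 0.3978·504.84 ≈ 536.2360...
→ 536.24.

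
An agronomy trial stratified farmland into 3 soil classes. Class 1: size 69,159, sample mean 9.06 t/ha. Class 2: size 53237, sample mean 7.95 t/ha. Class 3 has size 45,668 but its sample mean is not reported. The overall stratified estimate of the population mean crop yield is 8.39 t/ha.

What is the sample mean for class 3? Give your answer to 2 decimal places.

7.89

N = 69159 + 53237 + 45668 = 168064.
Overall total = μ·N = 8.39·168064 = 1410056.96.
Subtract the known strata: 69159·9.06 + 53237·7.95 = 1049814.69.
Remaining total for class 3: 1410056.96 − 1049814.69 = 360242.27.
Divide by its size: 360242.27 / 45668 = 7.8883... → 7.89.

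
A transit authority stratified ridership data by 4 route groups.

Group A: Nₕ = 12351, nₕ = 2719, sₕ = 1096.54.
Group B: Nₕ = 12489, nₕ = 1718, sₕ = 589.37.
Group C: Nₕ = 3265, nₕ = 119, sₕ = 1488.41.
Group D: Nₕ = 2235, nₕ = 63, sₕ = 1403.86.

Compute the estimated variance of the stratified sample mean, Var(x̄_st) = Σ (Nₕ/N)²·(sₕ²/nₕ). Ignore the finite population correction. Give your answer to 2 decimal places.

492.89

N = 30340. Term for each stratum: Wₕ²sₕ²/nₕ.
Var(x̄_st) = 73.28462 + 34.25919 + 215.59238 + 169.75827 = 492.89447 → 492.89.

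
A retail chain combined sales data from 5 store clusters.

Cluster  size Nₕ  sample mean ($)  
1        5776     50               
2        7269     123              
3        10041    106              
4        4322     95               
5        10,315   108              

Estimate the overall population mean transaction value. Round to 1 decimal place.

100.0

N = 5776 + 7269 + 10041 + 4322 + 10315 = 37723.
The stratified mean weights each stratum mean by its population share Nₕ/N.
Σ Nₕx̄ₕ = 5776·50 + 7269·123 + 10041·106 + 4322·95 + 10315·108 = 288800 + 894087 + 1064346 + 410590 + 1114020 = 3771843.
Divide by N: 3771843 / 37723 = 99.988... → 100.0.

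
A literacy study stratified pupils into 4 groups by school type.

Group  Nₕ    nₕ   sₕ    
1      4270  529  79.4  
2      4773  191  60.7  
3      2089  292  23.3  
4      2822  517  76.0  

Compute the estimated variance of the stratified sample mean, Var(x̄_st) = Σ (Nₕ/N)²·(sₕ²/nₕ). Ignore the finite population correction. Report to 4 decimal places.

3.8715

N = 13954; Wₕ = Nₕ/N.
group 1: (4270/13954)²·79.4²/529 = 1.1159472
group 2: (4773/13954)²·60.7²/191 = 2.2569890
group 3: (2089/13954)²·23.3²/292 = 0.0416686
group 4: (2822/13954)²·76.0²/517 = 0.4569337
Sum = 3.8715385 → 3.8715.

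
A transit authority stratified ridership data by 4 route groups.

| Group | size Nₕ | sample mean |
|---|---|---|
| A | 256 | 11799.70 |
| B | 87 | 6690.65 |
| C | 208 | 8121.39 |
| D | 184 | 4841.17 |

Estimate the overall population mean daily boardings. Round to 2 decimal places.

8412.02

N = 735; weights Wₕ = Nₕ/N = (0.3483, 0.1184, 0.2830, 0.2503).
x̄_st = Σ Wₕ·x̄ₕ = 0.3483·11799.70 + 0.1184·6690.65 + 0.2830·8121.39 + 0.2503·4841.17 ≈ 8412.0193...
→ 8412.02.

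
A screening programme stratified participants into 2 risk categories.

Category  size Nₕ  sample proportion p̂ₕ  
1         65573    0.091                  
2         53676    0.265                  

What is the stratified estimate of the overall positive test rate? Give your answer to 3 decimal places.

N = 65573 + 53676 = 119249.
Overall proportion = Σ (Nₕ/N)·p̂ₕ.
Σ Nₕp̂ₕ = 5967.143 + 14224.14 = 20191.283.
20191.283 / 119249 = 0.16932... → 0.169.

0.169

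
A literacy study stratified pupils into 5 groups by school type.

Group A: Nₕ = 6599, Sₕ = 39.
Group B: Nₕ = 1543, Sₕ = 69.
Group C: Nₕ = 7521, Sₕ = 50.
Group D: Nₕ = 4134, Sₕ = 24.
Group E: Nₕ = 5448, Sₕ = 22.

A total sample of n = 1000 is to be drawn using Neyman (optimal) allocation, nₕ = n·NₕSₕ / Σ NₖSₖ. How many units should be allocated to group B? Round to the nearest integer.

Σ NₕSₕ = 6599·39 + 1543·69 + 7521·50 + 4134·24 + 5448·22 = 958950.
Share for B: 106467/958950 = 0.11102.
n_B = 1000 × 0.11102 = 111.025... → 111.

111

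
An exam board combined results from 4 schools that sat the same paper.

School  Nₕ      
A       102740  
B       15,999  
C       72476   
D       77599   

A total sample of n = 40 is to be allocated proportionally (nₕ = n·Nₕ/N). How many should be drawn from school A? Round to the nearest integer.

N = 102740 + 15999 + 72476 + 77599 = 268814.
n_A = 40·102740/268814 = 15.288... → 15.

15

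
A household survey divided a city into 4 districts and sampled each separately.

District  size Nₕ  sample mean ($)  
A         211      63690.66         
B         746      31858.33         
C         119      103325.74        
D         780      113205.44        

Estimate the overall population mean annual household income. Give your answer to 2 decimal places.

N = 211 + 746 + 119 + 780 = 1856.
Weight each subgroup mean by Nₕ/N and sum.
Σ Nₕx̄ₕ = 211·63690.66 + 746·31858.33 + 119·103325.74 + 780·113205.44 = 13438729.26 + 23766314.18 + 12295763.06 + 88300243.2 = 137801049.7.
Divide by N: 137801049.7 / 1856 = 74246.2552... → 74246.26.

74246.26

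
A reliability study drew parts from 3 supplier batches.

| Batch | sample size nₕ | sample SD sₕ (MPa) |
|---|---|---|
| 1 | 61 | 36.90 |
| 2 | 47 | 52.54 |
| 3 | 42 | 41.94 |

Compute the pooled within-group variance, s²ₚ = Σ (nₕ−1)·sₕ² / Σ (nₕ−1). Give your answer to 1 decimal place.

Degrees of freedom: 60 + 46 + 41 = 147.
Σ(nₕ−1)sₕ² = 60·1361.61 + 46·2760.4516 + 41·1758.9636 = 280794.8812.
s²ₚ = 280794.8812 / 147 = 1910.169... → 1910.2.

1910.2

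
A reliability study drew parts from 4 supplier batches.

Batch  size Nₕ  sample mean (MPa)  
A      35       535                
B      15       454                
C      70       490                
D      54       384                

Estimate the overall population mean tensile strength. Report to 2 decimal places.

N = 174; weights Wₕ = Nₕ/N = (0.2011, 0.0862, 0.4023, 0.3103).
x̄_st = Σ Wₕ·x̄ₕ = 0.2011·535 + 0.0862·454 + 0.4023·490 + 0.3103·384 ≈ 463.0517...
→ 463.05.

463.05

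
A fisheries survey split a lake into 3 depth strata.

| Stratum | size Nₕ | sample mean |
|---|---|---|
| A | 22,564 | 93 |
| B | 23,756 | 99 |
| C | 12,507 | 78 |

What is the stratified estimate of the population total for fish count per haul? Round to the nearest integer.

5425842

A: 22564·93 = 2098452
B: 23756·99 = 2351844
C: 12507·78 = 975546
τ̂ = Σ Nₕx̄ₕ = 5425842.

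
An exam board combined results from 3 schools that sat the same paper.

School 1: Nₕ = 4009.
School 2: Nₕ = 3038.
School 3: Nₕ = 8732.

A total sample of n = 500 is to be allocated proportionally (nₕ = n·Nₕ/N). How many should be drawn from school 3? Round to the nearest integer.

277

Share of school 3 = 8732/15779 = 0.55339.
Allocate 500 × 0.55339 = 276.697... → 277.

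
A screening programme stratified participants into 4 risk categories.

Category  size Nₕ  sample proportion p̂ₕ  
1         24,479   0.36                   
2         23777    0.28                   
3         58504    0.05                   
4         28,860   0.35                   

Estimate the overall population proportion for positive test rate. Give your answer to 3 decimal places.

0.210

N = 24479 + 23777 + 58504 + 28860 = 135620.
Overall proportion = Σ (Nₕ/N)·p̂ₕ.
Σ Nₕp̂ₕ = 8812.44 + 6657.56 + 2925.2 + 10101 = 28496.2.
28496.2 / 135620 = 0.21012... → 0.210.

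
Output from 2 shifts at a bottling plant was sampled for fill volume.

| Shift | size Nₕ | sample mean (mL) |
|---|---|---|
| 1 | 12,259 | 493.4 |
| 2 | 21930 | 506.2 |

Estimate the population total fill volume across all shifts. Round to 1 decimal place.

Population total = Σ Nₕ·x̄ₕ (each stratum's size times its mean).
12259·493.4 + 21930·506.2 = 6048590.6 + 11100966 = 17149556.6.

17149556.6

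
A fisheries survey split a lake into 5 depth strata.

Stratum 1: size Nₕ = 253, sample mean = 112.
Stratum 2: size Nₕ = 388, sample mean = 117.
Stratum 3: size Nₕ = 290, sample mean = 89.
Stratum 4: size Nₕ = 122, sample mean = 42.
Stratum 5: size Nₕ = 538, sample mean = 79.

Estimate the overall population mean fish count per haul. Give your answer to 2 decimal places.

x̄_st = (Σ Nₕx̄ₕ) / (Σ Nₕ) = (253·112 + 388·117 + 290·89 + 122·42 + 538·79) / 1591
= 147168 / 1591 = 92.5003... → 92.50.

92.50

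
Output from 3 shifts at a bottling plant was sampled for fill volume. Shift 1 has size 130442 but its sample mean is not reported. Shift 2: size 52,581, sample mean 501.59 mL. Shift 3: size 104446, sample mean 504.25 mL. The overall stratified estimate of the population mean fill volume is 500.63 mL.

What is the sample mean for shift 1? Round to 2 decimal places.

497.34

Σ Nₕx̄ₕ = N·μ, so 130442·x̄_1 = 287469·500.63 − (52581·501.59 + 104446·504.25).
= 143915605.47 − 79040999.29 = 64874606.18.
x̄_1 = 64874606.18 / 130442 = 497.3445... → 497.34.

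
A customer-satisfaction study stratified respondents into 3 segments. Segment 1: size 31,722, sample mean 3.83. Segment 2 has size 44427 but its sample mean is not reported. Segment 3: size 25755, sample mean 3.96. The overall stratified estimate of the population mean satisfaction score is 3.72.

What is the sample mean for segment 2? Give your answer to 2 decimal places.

N = 31722 + 44427 + 25755 = 101904.
Overall total = μ·N = 3.72·101904 = 379082.88.
Subtract the known strata: 31722·3.83 + 25755·3.96 = 223485.06.
Remaining total for segment 2: 379082.88 − 223485.06 = 155597.82.
Divide by its size: 155597.82 / 44427 = 3.5023... → 3.50.

3.50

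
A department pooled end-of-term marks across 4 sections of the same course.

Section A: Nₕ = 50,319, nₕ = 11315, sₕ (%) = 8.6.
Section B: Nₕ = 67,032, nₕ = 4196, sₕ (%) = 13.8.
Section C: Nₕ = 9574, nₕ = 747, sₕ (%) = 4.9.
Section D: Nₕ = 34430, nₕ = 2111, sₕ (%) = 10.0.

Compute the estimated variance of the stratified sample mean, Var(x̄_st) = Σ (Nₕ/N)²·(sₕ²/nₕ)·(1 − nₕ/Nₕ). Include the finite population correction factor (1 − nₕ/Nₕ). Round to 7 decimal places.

N = 161355. Term for each stratum: Wₕ²sₕ²/nₕ·(1−nₕ/Nₕ).
Var(x̄_st) = 0.0004927409 + 0.0073425776 + 0.0001043310 + 0.0020246122 = 0.0099642617 → 0.0099643.

0.0099643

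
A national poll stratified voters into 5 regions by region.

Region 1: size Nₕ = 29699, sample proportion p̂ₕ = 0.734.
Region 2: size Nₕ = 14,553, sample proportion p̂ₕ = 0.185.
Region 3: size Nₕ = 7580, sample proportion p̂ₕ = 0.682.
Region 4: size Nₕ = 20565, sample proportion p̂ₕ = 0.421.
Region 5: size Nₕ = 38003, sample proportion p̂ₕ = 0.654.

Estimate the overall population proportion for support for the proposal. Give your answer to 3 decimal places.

N = 29699 + 14553 + 7580 + 20565 + 38003 = 110400.
Overall proportion = Σ (Nₕ/N)·p̂ₕ.
Σ Nₕp̂ₕ = 21799.066 + 2692.305 + 5169.56 + 8657.865 + 24853.962 = 63172.758.
63172.758 / 110400 = 0.57222... → 0.572.

0.572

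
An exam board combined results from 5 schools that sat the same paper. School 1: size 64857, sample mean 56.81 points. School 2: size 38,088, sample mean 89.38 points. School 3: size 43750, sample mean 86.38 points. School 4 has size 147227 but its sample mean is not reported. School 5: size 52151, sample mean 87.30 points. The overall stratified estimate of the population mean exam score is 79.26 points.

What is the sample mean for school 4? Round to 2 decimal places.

81.57

Σ Nₕx̄ₕ = N·μ, so 147227·x̄_4 = 346073·79.26 − (64857·56.81 + 38088·89.38 + 43750·86.38 + 52151·87.30).
= 27429745.98 − 15420738.91 = 12009007.07.
x̄_4 = 12009007.07 / 147227 = 81.5680... → 81.57.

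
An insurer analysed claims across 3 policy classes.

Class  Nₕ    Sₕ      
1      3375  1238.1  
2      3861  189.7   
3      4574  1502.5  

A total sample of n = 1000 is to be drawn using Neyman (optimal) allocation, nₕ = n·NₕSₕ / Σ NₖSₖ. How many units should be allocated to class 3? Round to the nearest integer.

583

1: NₕSₕ = 3375·1238.1 = 4178587.5
2: NₕSₕ = 3861·189.7 = 732431.7
3: NₕSₕ = 4574·1502.5 = 6872435
Σ NₕSₕ = 11783454.2.
n_3 = 1000·6872435/11783454.2 = 583.228... → 583.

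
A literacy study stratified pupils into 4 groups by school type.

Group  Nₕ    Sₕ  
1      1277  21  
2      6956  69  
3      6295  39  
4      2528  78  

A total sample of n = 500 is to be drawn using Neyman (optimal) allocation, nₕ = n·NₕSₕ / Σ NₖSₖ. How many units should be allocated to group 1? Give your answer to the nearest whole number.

14

Σ NₕSₕ = 1277·21 + 6956·69 + 6295·39 + 2528·78 = 949470.
Share for 1: 26817/949470 = 0.02824.
n_1 = 500 × 0.02824 = 14.122... → 14.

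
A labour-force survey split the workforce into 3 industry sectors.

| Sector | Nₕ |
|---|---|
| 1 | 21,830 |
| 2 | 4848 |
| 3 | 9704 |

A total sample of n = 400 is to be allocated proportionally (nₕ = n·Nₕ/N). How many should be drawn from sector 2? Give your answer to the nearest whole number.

N = 21830 + 4848 + 9704 = 36382.
n_2 = 400·4848/36382 = 53.301... → 53.

53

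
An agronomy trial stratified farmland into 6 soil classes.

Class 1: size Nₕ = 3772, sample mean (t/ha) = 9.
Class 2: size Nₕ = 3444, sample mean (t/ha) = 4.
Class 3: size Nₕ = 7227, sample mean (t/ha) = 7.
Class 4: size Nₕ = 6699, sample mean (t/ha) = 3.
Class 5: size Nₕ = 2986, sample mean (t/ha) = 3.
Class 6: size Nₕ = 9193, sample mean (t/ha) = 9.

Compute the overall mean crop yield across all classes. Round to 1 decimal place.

N = 33321; weights Wₕ = Nₕ/N = (0.1132, 0.1034, 0.2169, 0.2010, 0.0896, 0.2759).
x̄_st = Σ Wₕ·x̄ₕ = 0.1132·9 + 0.1034·4 + 0.2169·7 + 0.2010·3 + 0.0896·3 + 0.2759·9 ≈ 6.305...
→ 6.3.

6.3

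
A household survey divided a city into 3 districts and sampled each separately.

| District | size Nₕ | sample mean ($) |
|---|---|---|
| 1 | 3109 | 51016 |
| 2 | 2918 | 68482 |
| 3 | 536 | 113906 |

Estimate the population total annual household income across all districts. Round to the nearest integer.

Estimate total by summing Nₕ·x̄ₕ over strata.
3109·51016 + 2918·68482 + 536·113906 = 158608744 + 199830476 + 61053616 = 419492836.

419492836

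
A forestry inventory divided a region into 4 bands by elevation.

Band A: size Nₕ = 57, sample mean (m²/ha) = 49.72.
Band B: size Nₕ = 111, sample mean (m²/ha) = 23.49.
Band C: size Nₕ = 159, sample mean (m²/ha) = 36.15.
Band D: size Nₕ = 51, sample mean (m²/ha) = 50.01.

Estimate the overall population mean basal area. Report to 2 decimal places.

x̄_st = (Σ Nₕx̄ₕ) / (Σ Nₕ) = (57·49.72 + 111·23.49 + 159·36.15 + 51·50.01) / 378
= 13739.79 / 378 = 36.3487... → 36.35.

36.35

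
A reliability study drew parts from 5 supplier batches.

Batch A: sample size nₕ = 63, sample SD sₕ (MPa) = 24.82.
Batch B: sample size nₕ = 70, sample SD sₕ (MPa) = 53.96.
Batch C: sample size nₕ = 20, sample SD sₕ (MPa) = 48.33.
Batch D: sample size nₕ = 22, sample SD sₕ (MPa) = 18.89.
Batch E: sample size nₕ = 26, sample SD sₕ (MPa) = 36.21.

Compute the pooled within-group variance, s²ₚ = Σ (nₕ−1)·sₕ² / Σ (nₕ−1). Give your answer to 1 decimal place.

1651.8

Degrees of freedom: 62 + 69 + 19 + 21 + 25 = 196.
Σ(nₕ−1)sₕ² = 62·616.0324 + 69·2911.6816 + 19·2335.7889 + 21·356.8321 + 25·1311.1641 = 323752.6049.
s²ₚ = 323752.6049 / 196 = 1651.799... → 1651.8.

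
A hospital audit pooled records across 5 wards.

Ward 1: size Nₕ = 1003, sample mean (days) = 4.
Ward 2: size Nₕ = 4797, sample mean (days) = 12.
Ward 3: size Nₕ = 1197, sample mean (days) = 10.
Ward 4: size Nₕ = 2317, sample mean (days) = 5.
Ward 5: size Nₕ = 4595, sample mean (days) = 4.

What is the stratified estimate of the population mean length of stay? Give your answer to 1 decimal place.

7.4

x̄_st = (Σ Nₕx̄ₕ) / (Σ Nₕ) = (1003·4 + 4797·12 + 1197·10 + 2317·5 + 4595·4) / 13909
= 103511 / 13909 = 7.442... → 7.4.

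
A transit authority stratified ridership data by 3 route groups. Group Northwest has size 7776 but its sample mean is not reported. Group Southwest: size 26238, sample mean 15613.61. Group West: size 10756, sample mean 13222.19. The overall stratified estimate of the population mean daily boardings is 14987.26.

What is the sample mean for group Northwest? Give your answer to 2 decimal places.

Σ Nₕx̄ₕ = N·μ, so 7776·x̄_Northwest = 44770·14987.26 − (26238·15613.61 + 10756·13222.19).
= 670979630.2 − 551887774.82 = 119091855.38.
x̄_Northwest = 119091855.38 / 7776 = 15315.3106... → 15315.31.

15315.31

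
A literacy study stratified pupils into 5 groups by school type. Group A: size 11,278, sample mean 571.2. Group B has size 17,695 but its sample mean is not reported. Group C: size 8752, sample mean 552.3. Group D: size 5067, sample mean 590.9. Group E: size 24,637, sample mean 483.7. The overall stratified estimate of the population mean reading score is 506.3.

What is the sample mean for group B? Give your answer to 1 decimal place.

449.4

N = 11278 + 17695 + 8752 + 5067 + 24637 = 67429.
Overall total = μ·N = 506.3·67429 = 34139302.7.
Subtract the known strata: 11278·571.2 + 8752·552.3 + 5067·590.9 + 24637·483.7 = 26186730.4.
Remaining total for group B: 34139302.7 − 26186730.4 = 7952572.3.
Divide by its size: 7952572.3 / 17695 = 449.425... → 449.4.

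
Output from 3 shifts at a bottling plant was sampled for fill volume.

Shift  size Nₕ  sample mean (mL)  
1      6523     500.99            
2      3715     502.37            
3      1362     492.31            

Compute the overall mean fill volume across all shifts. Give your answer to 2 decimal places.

N = 11600; weights Wₕ = Nₕ/N = (0.5623, 0.3203, 0.1174).
x̄_st = Σ Wₕ·x̄ₕ = 0.5623·500.99 + 0.3203·502.37 + 0.1174·492.31 ≈ 500.4128...
→ 500.41.

500.41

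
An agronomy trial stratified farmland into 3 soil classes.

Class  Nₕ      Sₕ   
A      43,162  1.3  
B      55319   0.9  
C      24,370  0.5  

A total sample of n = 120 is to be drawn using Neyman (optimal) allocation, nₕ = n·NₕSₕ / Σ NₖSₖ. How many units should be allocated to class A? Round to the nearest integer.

A: NₕSₕ = 43162·1.3 = 56110.6
B: NₕSₕ = 55319·0.9 = 49787.1
C: NₕSₕ = 24370·0.5 = 12185
Σ NₕSₕ = 118082.7.
n_A = 120·56110.6/118082.7 = 57.022... → 57.

57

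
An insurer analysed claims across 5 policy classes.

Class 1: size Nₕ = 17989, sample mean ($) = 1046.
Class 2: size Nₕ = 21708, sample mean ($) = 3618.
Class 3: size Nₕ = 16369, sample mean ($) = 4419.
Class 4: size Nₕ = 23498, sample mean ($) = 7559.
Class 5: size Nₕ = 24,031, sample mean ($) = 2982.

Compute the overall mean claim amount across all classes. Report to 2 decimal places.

N = 103595; weights Wₕ = Nₕ/N = (0.1736, 0.2095, 0.1580, 0.2268, 0.2320).
x̄_st = Σ Wₕ·x̄ₕ = 0.1736·1046 + 0.2095·3618 + 0.1580·4419 + 0.2268·7559 + 0.2320·2982 ≈ 4044.3310...
→ 4044.33.

4044.33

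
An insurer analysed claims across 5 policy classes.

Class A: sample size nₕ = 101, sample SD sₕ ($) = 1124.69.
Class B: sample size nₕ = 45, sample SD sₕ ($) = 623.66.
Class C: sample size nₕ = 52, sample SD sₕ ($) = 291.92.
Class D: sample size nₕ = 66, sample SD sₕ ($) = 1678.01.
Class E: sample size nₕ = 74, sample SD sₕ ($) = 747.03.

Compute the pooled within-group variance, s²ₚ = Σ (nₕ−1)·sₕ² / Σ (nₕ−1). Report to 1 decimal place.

1116253.1

Degrees of freedom: 100 + 44 + 51 + 65 + 73 = 333.
Σ(nₕ−1)sₕ² = 100·1264927.5961 + 44·388951.7956 + 51·85217.2864 + 65·2815717.5601 + 73·558053.8209 = 371712290.555.
s²ₚ = 371712290.555 / 333 = 1116253.125... → 1116253.1.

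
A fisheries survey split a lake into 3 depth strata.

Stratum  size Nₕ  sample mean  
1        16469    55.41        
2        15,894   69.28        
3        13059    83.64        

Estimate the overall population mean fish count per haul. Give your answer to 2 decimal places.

68.38

N = 45422; weights Wₕ = Nₕ/N = (0.3626, 0.3499, 0.2875).
x̄_st = Σ Wₕ·x̄ₕ = 0.3626·55.41 + 0.3499·69.28 + 0.2875·83.64 ≈ 68.3796...
→ 68.38.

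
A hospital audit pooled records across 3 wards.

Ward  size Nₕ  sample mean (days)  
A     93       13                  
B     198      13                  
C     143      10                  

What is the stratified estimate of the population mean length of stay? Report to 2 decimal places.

12.01

N = 93 + 198 + 143 = 434.
The stratified mean weights each stratum mean by its population share Nₕ/N.
Σ Nₕx̄ₕ = 93·13 + 198·13 + 143·10 = 1209 + 2574 + 1430 = 5213.
Divide by N: 5213 / 434 = 12.0115... → 12.01.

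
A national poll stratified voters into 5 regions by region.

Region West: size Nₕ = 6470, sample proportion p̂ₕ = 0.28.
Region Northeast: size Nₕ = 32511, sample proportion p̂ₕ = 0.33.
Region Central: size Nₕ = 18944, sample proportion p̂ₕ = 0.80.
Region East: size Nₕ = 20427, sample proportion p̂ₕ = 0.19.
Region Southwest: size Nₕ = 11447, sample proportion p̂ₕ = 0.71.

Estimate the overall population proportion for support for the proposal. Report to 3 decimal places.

N = 6470 + 32511 + 18944 + 20427 + 11447 = 89799.
Overall proportion = Σ (Nₕ/N)·p̂ₕ.
Σ Nₕp̂ₕ = 1811.6 + 10728.63 + 15155.2 + 3881.13 + 8127.37 = 39703.93.
39703.93 / 89799 = 0.44214... → 0.442.

0.442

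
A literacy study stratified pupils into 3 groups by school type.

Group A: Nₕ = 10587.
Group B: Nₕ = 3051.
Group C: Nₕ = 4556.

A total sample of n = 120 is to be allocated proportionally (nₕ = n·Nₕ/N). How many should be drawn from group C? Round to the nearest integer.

Share of group C = 4556/18194 = 0.25041.
Allocate 120 × 0.25041 = 30.049... → 30.

30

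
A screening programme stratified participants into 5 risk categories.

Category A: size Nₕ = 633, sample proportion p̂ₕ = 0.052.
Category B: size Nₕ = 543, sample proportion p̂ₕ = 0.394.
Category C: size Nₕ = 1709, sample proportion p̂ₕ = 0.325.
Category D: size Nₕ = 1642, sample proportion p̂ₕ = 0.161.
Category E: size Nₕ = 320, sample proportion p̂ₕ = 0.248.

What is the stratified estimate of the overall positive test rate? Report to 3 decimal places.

0.236

Wₕ = Nₕ/N with N = 4847: 0.1306, 0.1120, 0.3526, 0.3388, 0.0660.
p̂_st = 0.1306·0.052 + 0.1120·0.394 + 0.3526·0.325 + 0.3388·0.161 + 0.0660·0.248 ≈ 0.23644... → 0.236.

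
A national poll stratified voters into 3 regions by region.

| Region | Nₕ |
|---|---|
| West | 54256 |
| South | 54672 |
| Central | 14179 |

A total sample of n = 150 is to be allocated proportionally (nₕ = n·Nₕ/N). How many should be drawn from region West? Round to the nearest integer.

Share of region West = 54256/123107 = 0.44072.
Allocate 150 × 0.44072 = 66.108... → 66.

66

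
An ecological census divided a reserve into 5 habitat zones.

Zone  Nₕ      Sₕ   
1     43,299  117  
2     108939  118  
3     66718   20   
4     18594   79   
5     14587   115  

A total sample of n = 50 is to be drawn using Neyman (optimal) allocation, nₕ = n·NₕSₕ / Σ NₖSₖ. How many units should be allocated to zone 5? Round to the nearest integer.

4

1: NₕSₕ = 43299·117 = 5065983
2: NₕSₕ = 108939·118 = 12854802
3: NₕSₕ = 66718·20 = 1334360
4: NₕSₕ = 18594·79 = 1468926
5: NₕSₕ = 14587·115 = 1677505
Σ NₕSₕ = 22401576.
n_5 = 50·1677505/22401576 = 3.744... → 4.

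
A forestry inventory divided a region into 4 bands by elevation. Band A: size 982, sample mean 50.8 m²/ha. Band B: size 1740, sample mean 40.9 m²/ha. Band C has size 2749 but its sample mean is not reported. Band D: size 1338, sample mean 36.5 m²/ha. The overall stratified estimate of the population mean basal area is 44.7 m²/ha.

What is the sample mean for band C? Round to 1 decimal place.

N = 982 + 1740 + 2749 + 1338 = 6809.
Overall total = μ·N = 44.7·6809 = 304362.3.
Subtract the known strata: 982·50.8 + 1740·40.9 + 1338·36.5 = 169888.6.
Remaining total for band C: 304362.3 − 169888.6 = 134473.7.
Divide by its size: 134473.7 / 2749 = 48.917... → 48.9.

48.9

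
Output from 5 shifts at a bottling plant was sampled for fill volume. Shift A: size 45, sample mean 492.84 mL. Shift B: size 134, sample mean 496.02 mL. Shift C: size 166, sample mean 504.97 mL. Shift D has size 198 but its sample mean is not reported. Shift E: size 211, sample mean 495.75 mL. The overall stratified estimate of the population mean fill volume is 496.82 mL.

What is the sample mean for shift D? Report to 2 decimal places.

Σ Nₕx̄ₕ = N·μ, so 198·x̄_D = 754·496.82 − (45·492.84 + 134·496.02 + 166·504.97 + 211·495.75).
= 374602.28 − 277072.75 = 97529.53.
x̄_D = 97529.53 / 198 = 492.5734... → 492.57.

492.57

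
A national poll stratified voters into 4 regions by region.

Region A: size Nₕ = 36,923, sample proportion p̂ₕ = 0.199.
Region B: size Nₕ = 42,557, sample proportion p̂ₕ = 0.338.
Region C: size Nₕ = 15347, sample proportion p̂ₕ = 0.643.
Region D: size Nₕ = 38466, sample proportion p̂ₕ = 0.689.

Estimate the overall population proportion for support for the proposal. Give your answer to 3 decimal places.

0.436

N = 36923 + 42557 + 15347 + 38466 = 133293.
Overall proportion = Σ (Nₕ/N)·p̂ₕ.
Σ Nₕp̂ₕ = 7347.677 + 14384.266 + 9868.121 + 26503.074 = 58103.138.
58103.138 / 133293 = 0.43591... → 0.436.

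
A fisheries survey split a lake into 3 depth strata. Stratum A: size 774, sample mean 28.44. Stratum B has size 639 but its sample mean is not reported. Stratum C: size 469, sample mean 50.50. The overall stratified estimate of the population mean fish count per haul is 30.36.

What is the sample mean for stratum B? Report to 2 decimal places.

N = 774 + 639 + 469 = 1882.
Overall total = μ·N = 30.36·1882 = 57137.52.
Subtract the known strata: 774·28.44 + 469·50.50 = 45697.06.
Remaining total for stratum B: 57137.52 − 45697.06 = 11440.46.
Divide by its size: 11440.46 / 639 = 17.9037... → 17.90.

17.90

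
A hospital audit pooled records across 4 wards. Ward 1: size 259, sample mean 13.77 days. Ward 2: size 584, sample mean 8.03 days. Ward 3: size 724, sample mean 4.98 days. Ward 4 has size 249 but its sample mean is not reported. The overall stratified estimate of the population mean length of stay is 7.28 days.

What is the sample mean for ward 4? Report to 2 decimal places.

Σ Nₕx̄ₕ = N·μ, so 249·x̄_4 = 1816·7.28 − (259·13.77 + 584·8.03 + 724·4.98).
= 13220.48 − 11861.47 = 1359.01.
x̄_4 = 1359.01 / 249 = 5.4579... → 5.46.

5.46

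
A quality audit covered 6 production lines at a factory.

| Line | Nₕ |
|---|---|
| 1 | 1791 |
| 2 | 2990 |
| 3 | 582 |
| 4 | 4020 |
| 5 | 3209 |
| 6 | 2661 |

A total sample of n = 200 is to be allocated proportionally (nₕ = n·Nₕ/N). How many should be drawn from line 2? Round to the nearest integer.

Share of line 2 = 2990/15253 = 0.19603.
Allocate 200 × 0.19603 = 39.205... → 39.

39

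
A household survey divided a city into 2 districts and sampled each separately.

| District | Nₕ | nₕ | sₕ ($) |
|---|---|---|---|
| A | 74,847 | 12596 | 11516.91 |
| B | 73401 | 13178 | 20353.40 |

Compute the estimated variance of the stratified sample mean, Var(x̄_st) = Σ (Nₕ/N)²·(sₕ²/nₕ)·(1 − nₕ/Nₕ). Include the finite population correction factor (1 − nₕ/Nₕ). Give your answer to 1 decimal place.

N = 148248; Wₕ = Nₕ/N.
district A: (74847/148248)²·11516.91²/12596·(1 − 12596/74847) = 2232.4531
district B: (73401/148248)²·20353.40²/13178·(1 − 13178/73401) = 6322.8242
Sum = 8555.2773 → 8555.3.

8555.3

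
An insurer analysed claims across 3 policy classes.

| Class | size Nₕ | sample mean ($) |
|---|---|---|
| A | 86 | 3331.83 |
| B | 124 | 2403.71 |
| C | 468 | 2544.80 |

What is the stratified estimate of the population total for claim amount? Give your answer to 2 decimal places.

1775563.82

Population total = Σ Nₕ·x̄ₕ (each stratum's size times its mean).
86·3331.83 + 124·2403.71 + 468·2544.80 = 286537.38 + 298060.04 + 1190966.4 = 1775563.82.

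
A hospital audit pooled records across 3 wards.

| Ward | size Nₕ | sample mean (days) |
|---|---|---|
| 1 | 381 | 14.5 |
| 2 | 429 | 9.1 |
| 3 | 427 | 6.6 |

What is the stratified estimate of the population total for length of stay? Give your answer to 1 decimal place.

Estimate total by summing Nₕ·x̄ₕ over strata.
381·14.5 + 429·9.1 + 427·6.6 = 5524.5 + 3903.9 + 2818.2 = 12246.6.

12246.6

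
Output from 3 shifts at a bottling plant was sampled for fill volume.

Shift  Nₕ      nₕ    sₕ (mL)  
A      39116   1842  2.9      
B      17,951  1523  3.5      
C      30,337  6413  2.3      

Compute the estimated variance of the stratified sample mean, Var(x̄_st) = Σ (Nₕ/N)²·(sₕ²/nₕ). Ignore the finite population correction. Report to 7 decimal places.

N = 87404; Wₕ = Nₕ/N.
shift A: (39116/87404)²·2.9²/1842 = 0.0009144346
shift B: (17951/87404)²·3.5²/1523 = 0.0003392742
shift C: (30337/87404)²·2.3²/6413 = 0.0000993750
Sum = 0.0013530838 → 0.0013531.

0.0013531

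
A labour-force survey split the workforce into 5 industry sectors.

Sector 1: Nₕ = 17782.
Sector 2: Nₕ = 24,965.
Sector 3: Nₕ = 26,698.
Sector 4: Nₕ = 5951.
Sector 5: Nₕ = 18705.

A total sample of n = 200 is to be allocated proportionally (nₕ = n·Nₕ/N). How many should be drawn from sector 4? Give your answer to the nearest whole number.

13

N = 17782 + 24965 + 26698 + 5951 + 18705 = 94101.
n_4 = 200·5951/94101 = 12.648... → 13.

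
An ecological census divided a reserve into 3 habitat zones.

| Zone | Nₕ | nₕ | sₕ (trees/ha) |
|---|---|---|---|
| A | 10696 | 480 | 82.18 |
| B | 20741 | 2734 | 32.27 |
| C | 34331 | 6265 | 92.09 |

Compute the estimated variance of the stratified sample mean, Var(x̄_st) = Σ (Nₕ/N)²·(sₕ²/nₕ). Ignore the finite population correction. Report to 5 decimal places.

N = 65768; Wₕ = Nₕ/N.
zone A: (10696/65768)²·82.18²/480 = 0.37213846
zone B: (20741/65768)²·32.27²/2734 = 0.03788171
zone C: (34331/65768)²·92.09²/6265 = 0.36884806
Sum = 0.77886823 → 0.77887.

0.77887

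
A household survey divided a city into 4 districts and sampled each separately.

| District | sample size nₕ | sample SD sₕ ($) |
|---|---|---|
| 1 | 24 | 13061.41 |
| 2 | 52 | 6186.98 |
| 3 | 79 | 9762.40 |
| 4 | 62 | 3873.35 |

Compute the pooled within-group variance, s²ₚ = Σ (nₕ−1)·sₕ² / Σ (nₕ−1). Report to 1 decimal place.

66783781.0

1: (24−1)·13061.41² = 23·170600431.1881 = 3923809917.3263
2: (52−1)·6186.98² = 51·38278721.5204 = 1952214797.5404
3: (79−1)·9762.40² = 78·95304453.76 = 7433747393.28
4: (62−1)·3873.35² = 61·15002840.2225 = 915173253.5725
Numerator = 14224945361.7192; denominator = Σ(nₕ−1) = 213.
s²ₚ = 14224945361.7192/213 = 66783781.041... → 66783781.0.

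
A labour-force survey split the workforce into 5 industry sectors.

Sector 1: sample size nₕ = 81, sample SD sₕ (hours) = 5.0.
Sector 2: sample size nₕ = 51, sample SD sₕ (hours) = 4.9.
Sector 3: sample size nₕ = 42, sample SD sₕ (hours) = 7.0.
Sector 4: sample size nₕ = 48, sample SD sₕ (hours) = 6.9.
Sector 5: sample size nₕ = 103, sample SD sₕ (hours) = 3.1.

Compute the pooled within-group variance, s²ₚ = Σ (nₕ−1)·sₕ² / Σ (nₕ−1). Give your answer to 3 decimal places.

1: (81−1)·5.0² = 80·25 = 2000
2: (51−1)·4.9² = 50·24.01 = 1200.5
3: (42−1)·7.0² = 41·49 = 2009
4: (48−1)·6.9² = 47·47.61 = 2237.67
5: (103−1)·3.1² = 102·9.61 = 980.22
Numerator = 8427.39; denominator = Σ(nₕ−1) = 320.
s²ₚ = 8427.39/320 = 26.33559... → 26.336.

26.336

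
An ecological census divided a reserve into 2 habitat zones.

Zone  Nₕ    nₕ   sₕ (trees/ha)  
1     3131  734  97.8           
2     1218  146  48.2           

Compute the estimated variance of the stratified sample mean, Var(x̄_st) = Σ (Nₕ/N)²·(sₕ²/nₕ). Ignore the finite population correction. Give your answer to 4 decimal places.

N = 4349; Wₕ = Nₕ/N.
zone 1: (3131/4349)²·97.8²/734 = 6.7541231
zone 2: (1218/4349)²·48.2²/146 = 1.2481218
Sum = 8.0022449 → 8.0022.

8.0022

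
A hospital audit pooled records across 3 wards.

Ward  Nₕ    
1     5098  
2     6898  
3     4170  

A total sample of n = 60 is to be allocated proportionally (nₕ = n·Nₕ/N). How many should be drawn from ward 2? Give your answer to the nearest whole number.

26

N = 5098 + 6898 + 4170 = 16166.
n_2 = 60·6898/16166 = 25.602... → 26.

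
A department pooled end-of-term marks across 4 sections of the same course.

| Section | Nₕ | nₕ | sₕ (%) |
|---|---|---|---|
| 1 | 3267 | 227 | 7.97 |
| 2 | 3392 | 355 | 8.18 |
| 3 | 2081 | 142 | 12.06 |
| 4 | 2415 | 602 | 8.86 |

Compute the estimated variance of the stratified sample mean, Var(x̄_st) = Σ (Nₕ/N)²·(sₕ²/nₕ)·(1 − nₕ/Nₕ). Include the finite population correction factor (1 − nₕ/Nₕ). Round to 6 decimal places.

0.075740

N = 11155. Term for each stratum: Wₕ²sₕ²/nₕ·(1−nₕ/Nₕ).
Var(x̄_st) = 0.022334403 + 0.015604136 + 0.033213681 + 0.004588247 = 0.075740467 → 0.075740.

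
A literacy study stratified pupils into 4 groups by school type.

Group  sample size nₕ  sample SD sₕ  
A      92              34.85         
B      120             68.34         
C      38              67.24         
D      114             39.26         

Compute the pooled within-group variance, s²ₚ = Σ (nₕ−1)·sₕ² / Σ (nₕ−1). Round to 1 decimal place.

A: (92−1)·34.85² = 91·1214.5225 = 110521.5475
B: (120−1)·68.34² = 119·4670.3556 = 555772.3164
C: (38−1)·67.24² = 37·4521.2176 = 167285.0512
D: (114−1)·39.26² = 113·1541.3476 = 174172.2788
Numerator = 1007751.1939; denominator = Σ(nₕ−1) = 360.
s²ₚ = 1007751.1939/360 = 2799.309... → 2799.3.

2799.3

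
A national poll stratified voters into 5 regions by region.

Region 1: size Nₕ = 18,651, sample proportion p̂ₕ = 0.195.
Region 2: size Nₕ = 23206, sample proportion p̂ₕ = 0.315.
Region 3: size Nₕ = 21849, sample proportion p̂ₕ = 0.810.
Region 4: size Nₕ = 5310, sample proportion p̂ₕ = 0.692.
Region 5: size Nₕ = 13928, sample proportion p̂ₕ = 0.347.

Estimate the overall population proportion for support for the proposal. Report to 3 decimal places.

Wₕ = Nₕ/N with N = 82944: 0.2249, 0.2798, 0.2634, 0.0640, 0.1679.
p̂_st = 0.2249·0.195 + 0.2798·0.315 + 0.2634·0.810 + 0.0640·0.692 + 0.1679·0.347 ≈ 0.44792... → 0.448.

0.448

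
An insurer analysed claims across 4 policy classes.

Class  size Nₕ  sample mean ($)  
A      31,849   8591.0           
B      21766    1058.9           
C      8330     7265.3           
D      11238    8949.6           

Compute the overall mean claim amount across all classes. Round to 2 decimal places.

6254.98

x̄_st = (Σ Nₕx̄ₕ) / (Σ Nₕ) = (31849·8591.0 + 21766·1058.9 + 8330·7265.3 + 11238·8949.6) / 73183
= 457758330.2 / 73183 = 6254.9818... → 6254.98.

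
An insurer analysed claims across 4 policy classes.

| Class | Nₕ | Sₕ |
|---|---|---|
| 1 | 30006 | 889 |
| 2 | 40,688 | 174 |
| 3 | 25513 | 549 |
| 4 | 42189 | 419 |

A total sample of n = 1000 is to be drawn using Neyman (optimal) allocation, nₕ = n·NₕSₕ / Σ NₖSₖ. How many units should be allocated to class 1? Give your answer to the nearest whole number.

Σ NₕSₕ = 30006·889 + 40688·174 + 25513·549 + 42189·419 = 65438874.
Share for 1: 26675334/65438874 = 0.40764.
n_1 = 1000 × 0.40764 = 407.637... → 408.

408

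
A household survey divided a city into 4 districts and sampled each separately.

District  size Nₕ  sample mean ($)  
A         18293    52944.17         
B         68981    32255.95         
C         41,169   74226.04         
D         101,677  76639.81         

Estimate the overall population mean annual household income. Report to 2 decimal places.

61019.79

x̄_st = (Σ Nₕx̄ₕ) / (Σ Nₕ) = (18293·52944.17 + 68981·32255.95 + 41169·74226.04 + 101677·76639.81) / 230120
= 14041873190.89 / 230120 = 61019.7862... → 61019.79.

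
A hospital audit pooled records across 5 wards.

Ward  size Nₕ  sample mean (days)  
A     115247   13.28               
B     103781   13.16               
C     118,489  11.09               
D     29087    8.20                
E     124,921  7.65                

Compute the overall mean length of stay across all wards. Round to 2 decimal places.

N = 491525; weights Wₕ = Nₕ/N = (0.2345, 0.2111, 0.2411, 0.0592, 0.2541).
x̄_st = Σ Wₕ·x̄ₕ = 0.2345·13.28 + 0.2111·13.16 + 0.2411·11.09 + 0.0592·8.20 + 0.2541·7.65 ≈ 10.9952...
→ 11.00.

11.00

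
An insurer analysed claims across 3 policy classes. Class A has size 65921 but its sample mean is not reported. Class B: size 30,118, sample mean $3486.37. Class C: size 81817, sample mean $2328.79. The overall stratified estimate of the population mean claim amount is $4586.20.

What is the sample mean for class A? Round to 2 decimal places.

N = 65921 + 30118 + 81817 = 177856.
Overall total = μ·N = 4586.20·177856 = 815683187.2.
Subtract the known strata: 30118·3486.37 + 81817·2328.79 = 295537103.09.
Remaining total for class A: 815683187.2 − 295537103.09 = 520146084.11.
Divide by its size: 520146084.11 / 65921 = 7890.4459... → 7890.45.

7890.45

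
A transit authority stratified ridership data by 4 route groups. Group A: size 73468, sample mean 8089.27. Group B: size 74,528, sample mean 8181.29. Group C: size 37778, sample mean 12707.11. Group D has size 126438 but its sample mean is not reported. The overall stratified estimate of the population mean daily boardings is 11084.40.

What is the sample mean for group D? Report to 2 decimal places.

14051.12

N = 73468 + 74528 + 37778 + 126438 = 312212.
Overall total = μ·N = 11084.40·312212 = 3460682692.8.
Subtract the known strata: 73468·8089.27 + 74528·8181.29 + 37778·12707.11 = 1684086871.06.
Remaining total for group D: 3460682692.8 − 1684086871.06 = 1776595821.74.
Divide by its size: 1776595821.74 / 126438 = 14051.1225... → 14051.12.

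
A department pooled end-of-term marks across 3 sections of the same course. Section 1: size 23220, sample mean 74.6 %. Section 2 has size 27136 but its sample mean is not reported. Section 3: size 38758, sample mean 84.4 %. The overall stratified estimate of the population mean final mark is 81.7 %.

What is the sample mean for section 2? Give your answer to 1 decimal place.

83.9

N = 23220 + 27136 + 38758 = 89114.
Overall total = μ·N = 81.7·89114 = 7280613.8.
Subtract the known strata: 23220·74.6 + 38758·84.4 = 5003387.2.
Remaining total for section 2: 7280613.8 − 5003387.2 = 2277226.6.
Divide by its size: 2277226.6 / 27136 = 83.919... → 83.9.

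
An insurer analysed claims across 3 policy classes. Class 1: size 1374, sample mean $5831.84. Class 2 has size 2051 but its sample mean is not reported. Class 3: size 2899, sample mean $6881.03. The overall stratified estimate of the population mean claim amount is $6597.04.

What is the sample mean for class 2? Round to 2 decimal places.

Σ Nₕx̄ₕ = N·μ, so 2051·x̄_2 = 6324·6597.04 − (1374·5831.84 + 2899·6881.03).
= 41719680.96 − 27961054.13 = 13758626.83.
x̄_2 = 13758626.83 / 2051 = 6708.2530... → 6708.25.

6708.25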